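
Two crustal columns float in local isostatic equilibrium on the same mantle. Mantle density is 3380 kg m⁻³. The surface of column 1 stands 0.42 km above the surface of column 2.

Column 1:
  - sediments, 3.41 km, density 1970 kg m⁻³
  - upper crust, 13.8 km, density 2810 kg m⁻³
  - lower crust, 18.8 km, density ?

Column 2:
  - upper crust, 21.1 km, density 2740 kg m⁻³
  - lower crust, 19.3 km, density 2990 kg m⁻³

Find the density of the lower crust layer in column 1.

2860 kg m⁻³

Take the compensation level at the base of the deeper column (depth z_c below the surface of column 1) and equate Σ ρ_i t_i down to z_c; mantle fills any gap and the z_c terms cancel.
Column 1: 3.41×1970 + 13.8×2810 + 18.8×ρ + (z_c − 36.01)×3380
Column 2: 0.42×0 + 21.1×2740 + 19.3×2990 + (z_c − 0.42 − 40.4)×3380
The z_c×3380 term appears on both sides and cancels. Collect the known terms of each column as K = Σ(ρt)_known − 3380 × (depth of known layers): K_1 = 45495.7 − 3380×36.01 = −76218.1; K_2 = 115521 − 3380×(0.42 + 40.4) = −22450.6.
Balance: K_1 + 18.8×ρ = K_2, so ρ = (K_2 − K_1)/18.8 = 53767.5/18.8 = 2860 kg m⁻³.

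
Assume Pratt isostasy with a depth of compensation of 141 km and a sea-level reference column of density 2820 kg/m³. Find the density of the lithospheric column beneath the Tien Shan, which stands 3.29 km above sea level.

2760 kg/m³

Pratt balance: ρ_ref D = ρ (D + h).
ρ = ρ_ref D/(D + h) = 2820 × 141 km/(141 km + 3.29 km) = 2760 kg/m³.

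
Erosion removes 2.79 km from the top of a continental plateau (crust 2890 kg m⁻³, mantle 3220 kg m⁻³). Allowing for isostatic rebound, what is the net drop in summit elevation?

0.286 km

Rebound u = e ρ_c/ρ_m = 2.79 km × 2890/3220 = 2.504 km.
Net surface drop = e − u = 2.79 km − 2.504 km = e (ρ_m − ρ_c)/ρ_m = 0.286 km.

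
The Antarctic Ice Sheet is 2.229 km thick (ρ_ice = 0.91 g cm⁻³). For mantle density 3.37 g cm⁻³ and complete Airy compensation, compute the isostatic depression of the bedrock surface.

0.602 km

Equating mass per unit area of the two columns: the ice load ρ_ice t is balanced by mantle displaced below, ρ_m s.
s = t ρ_ice / ρ_m = 2.229 km × 0.91/3.37 = 0.602 km.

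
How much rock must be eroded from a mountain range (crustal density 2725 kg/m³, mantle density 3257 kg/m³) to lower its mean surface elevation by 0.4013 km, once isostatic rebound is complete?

Net drop Δ = e − u = e − e ρ_c/ρ_m = e (ρ_m − ρ_c)/ρ_m.
e = Δ ρ_m/(ρ_m − ρ_c) = 0.4013 km × 3257/532 = 2.46 km.

2.46 km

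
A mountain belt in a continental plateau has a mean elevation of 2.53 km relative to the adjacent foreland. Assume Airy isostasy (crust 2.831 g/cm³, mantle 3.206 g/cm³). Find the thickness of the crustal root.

19.1 km

Isostatic balance requires: the weight of the topography is balanced by the buoyancy of the root, ρ_c h = (ρ_m − ρ_c) r.
r = h · ρ_c / (ρ_m − ρ_c) = 2.53 km × 2.831 / (3.206 − 2.831) = 19.1 km.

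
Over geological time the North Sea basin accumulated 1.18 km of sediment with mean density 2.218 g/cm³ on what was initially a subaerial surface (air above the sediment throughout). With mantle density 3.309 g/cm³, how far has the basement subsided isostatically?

Subaerial load: s = t ρ_sed / ρ_m = 1.18 km × 2.218/3.309 = 0.791 km.

0.791 km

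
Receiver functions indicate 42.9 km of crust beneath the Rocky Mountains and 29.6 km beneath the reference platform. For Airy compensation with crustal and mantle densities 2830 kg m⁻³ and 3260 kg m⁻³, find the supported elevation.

1.75 km

Excess crust Δ = 42.9 km − 29.6 km = 13.3 km, split between elevation h and root r with h + r = Δ.
Airy balance ρ_c h = (ρ_m − ρ_c) r gives r = h ρ_c/(ρ_m − ρ_c), so h (1 + ρ_c/(ρ_m − ρ_c)) = Δ, i.e. h = Δ (ρ_m − ρ_c)/ρ_m.
h = 13.3 km × 430/3260 = 1.75 km.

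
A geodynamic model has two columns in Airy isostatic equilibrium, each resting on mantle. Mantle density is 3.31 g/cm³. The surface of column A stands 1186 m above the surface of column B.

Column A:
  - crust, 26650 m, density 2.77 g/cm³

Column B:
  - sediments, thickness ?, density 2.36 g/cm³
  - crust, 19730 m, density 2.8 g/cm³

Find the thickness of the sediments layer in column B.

Take the compensation level at the base of the deeper column (depth z_c below the surface of column A) and equate Σ ρ_i t_i down to z_c; mantle fills any gap and the z_c terms cancel.
Column A: 26650×2.77 + (z_c − 26650)×3.31
Column B: 1186×0 + x×2.36 + 19730×2.8 + (z_c − 1186 − 19730 − x)×3.31
The z_c×3.31 term appears on both sides and cancels. Collect the known terms of each column as K = Σ(ρt)_known − 3.31 × (depth of known layers): K_A = 73820.5 − 3.31×26650 = −14391; K_B = 55244 − 3.31×(1186 + 19730) = −13987.96.
Balance: K_A = K_B − x×(3.31 − 2.36), so x = (K_B − K_A)/(3.31 − 2.36) = 403.04/0.95 = 424 m.

424 m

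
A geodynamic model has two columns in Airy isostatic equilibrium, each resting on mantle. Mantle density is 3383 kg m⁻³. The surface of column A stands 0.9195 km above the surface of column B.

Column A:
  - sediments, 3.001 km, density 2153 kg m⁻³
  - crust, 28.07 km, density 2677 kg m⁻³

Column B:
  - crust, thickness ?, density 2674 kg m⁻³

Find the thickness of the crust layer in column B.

Take the compensation level at the base of the deeper column (depth z_c below the surface of column A) and equate Σ ρ_i t_i down to z_c; mantle fills any gap and the z_c terms cancel.
Column A: 3.001×2153 + 28.07×2677 + (z_c − 31.071)×3383
Column B: 0.9195×0 + x×2674 + (z_c − 0.9195 − 0 − x)×3383
The z_c×3383 term appears on both sides and cancels. Collect the known terms of each column as K = Σ(ρt)_known − 3383 × (depth of known layers): K_A = 81604.543 − 3383×31.071 = −23508.65; K_B = 0 − 3383×(0.9195 + 0) = −3110.6685.
Balance: K_A = K_B − x×(3383 − 2674), so x = (K_B − K_A)/(3383 − 2674) = 20398/709 = 28.8 km.

28.8 km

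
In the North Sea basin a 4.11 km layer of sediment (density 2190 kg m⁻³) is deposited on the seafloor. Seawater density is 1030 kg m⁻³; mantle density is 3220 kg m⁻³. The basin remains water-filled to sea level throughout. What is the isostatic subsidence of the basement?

2.18 km

Submarine loading: the sediment displaces seawater, and the subsidence is in turn flooded, so s (ρ_m − ρ_w) = t (ρ_sed − ρ_w).
s = 4.11 km × (2190 − 1030) / (3220 − 1030) = 2.18 km.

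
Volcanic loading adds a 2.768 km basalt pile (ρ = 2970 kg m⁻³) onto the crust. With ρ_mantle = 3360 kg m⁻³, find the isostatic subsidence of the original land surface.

2.45 km

Subaerial loading: s = t ρ_load / ρ_m.
s = 2.768 km × 2970/3360 = 2.45 km.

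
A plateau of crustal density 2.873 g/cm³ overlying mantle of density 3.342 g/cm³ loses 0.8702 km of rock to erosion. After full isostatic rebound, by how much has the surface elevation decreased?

0.122 km

Rebound u = e ρ_c/ρ_m = 0.8702 km × 2.873/3.342 = 0.7481 km.
Net surface drop = e − u = 0.8702 km − 0.7481 km = e (ρ_m − ρ_c)/ρ_m = 0.122 km.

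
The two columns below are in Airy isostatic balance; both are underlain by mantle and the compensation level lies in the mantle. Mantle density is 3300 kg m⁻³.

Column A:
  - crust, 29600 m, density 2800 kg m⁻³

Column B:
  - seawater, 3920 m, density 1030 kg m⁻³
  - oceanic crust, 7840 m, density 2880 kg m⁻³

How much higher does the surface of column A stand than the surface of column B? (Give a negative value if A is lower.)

For any compensation level in the mantle, the mantle terms cancel and isostasy reduces to e = (Σt_A − Σt_B) − (Σ(ρt)_A − Σ(ρt)_B) / ρ_m.
Σt_A = 29600 m; Σt_B = 11760 m; Σ(ρt)_A = 82880000; Σ(ρt)_B = 26616800 (in m·kg m⁻³).
e = (29600 − 11760) − (82880000 − 26616800) / 3300 = 791 m.

791 m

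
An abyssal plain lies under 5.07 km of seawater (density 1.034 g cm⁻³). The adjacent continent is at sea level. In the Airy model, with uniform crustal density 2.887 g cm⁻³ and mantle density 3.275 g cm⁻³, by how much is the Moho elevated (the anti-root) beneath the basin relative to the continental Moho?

24.2 km

Isostatic balance requires: replacing crust with seawater at the top is compensated by replacing crust with mantle at the base: d (ρ_c − ρ_w) = a (ρ_m − ρ_c).
a = d (ρ_c − ρ_w)/(ρ_m − ρ_c) = 5.07 km × 1.853/0.388 = 24.2 km.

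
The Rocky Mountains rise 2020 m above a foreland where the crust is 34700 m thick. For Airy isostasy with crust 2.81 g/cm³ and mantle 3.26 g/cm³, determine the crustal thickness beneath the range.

Root depth r = h ρ_c / (ρ_m − ρ_c) = 2020 m × 2.81 / 0.45 = 12610 m.
Total thickness = T + h + r = 34700 m + 2020 m + 12610 m = 49300 m.

49300 m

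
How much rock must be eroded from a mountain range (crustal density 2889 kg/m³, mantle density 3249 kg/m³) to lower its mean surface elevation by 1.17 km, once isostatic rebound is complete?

10.6 km

Net drop Δ = e − u = e − e ρ_c/ρ_m = e (ρ_m − ρ_c)/ρ_m.
e = Δ ρ_m/(ρ_m − ρ_c) = 1.17 km × 3249/360 = 10.6 km.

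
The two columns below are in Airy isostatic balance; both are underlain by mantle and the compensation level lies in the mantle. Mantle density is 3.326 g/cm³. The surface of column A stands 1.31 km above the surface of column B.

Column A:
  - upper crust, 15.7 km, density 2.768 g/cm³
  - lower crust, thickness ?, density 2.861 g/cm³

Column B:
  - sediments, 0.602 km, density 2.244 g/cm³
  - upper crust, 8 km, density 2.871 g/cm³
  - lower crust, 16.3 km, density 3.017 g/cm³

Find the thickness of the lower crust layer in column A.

Take the compensation level at the base of the deeper column (depth z_c below the surface of column A) and equate Σ ρ_i t_i down to z_c; mantle fills any gap and the z_c terms cancel.
Column A: 15.7×2.768 + x×2.861 + (z_c − 15.7 − x)×3.326
Column B: 1.31×0 + 0.602×2.244 + 8×2.871 + 16.3×3.017 + (z_c − 1.31 − 24.902)×3.326
The z_c×3.326 term appears on both sides and cancels. Collect the known terms of each column as K = Σ(ρt)_known − 3.326 × (depth of known layers): K_A = 43.4576 − 3.326×15.7 = −8.7606; K_B = 73.495988 − 3.326×(1.31 + 24.902) = −13.685124.
Balance: K_A − x×(3.326 − 2.861) = K_B, so x = (K_A − K_B)/(3.326 − 2.861) = 4.92452/0.465 = 10.6 km.

10.6 km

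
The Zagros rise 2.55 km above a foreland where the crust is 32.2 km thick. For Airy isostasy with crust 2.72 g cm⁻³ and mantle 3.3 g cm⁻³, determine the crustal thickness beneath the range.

46.7 km

Root depth r = h ρ_c / (ρ_m − ρ_c) = 2.55 km × 2.72 / 0.58 = 11.96 km.
Total thickness = T + h + r = 32.2 km + 2.55 km + 11.96 km = 46.7 km.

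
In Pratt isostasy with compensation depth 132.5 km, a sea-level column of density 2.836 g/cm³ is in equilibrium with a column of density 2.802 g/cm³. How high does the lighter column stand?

1.61 km

ρ_ref D = ρ (D + h) → h = D (ρ_ref − ρ)/ρ.
h = 132.5 km × (2.836 − 2.802)/2.802 = 1.61 km.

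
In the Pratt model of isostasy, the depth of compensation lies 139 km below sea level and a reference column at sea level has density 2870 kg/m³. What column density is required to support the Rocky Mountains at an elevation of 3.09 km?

Pratt balance: ρ_ref D = ρ (D + h).
ρ = ρ_ref D/(D + h) = 2870 × 139 km/(139 km + 3.09 km) = 2810 kg/m³.

2810 kg/m³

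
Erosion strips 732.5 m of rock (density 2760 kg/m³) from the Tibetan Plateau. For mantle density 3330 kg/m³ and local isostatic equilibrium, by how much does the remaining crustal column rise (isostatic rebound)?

Unloading: uplift u = e ρ_c/ρ_m = 732.5 m × 2760/3330 = 607 m.

607 m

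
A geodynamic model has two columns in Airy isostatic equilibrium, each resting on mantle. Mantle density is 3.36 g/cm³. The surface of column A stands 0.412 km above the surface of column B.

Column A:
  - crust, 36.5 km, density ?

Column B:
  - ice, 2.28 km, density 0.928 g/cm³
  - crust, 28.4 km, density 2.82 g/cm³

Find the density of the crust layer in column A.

Take the compensation level at the base of the deeper column (depth z_c below the surface of column A) and equate Σ ρ_i t_i down to z_c; mantle fills any gap and the z_c terms cancel.
Column A: 36.5×ρ + (z_c − 36.5)×3.36
Column B: 0.412×0 + 2.28×0.928 + 28.4×2.82 + (z_c − 0.412 − 30.68)×3.36
The z_c×3.36 term appears on both sides and cancels. Collect the known terms of each column as K = Σ(ρt)_known − 3.36 × (depth of known layers): K_A = 0 − 3.36×36.5 = −122.64; K_B = 82.20384 − 3.36×(0.412 + 30.68) = −22.26528.
Balance: K_A + 36.5×ρ = K_B, so ρ = (K_B − K_A)/36.5 = 100.375/36.5 = 2.75 g/cm³.

2.75 g/cm³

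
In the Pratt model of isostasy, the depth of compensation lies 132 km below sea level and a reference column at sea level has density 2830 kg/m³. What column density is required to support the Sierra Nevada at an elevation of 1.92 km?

Pratt balance: ρ_ref D = ρ (D + h).
ρ = ρ_ref D/(D + h) = 2830 × 132 km/(132 km + 1.92 km) = 2790 kg/m³.

2790 kg/m³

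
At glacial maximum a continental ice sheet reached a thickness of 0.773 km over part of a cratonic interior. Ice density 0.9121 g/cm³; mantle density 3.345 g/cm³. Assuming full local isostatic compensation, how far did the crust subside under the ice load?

Isostatic balance requires: the ice load ρ_ice t is balanced by mantle displaced below, ρ_m s.
s = t ρ_ice / ρ_m = 0.773 km × 0.9121/3.345 = 0.211 km.

0.211 km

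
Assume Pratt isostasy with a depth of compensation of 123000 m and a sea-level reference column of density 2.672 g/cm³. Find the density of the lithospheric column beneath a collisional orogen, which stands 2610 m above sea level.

2.62 g/cm³

Pratt balance: ρ_ref D = ρ (D + h).
ρ = ρ_ref D/(D + h) = 2.672 × 123000 m/(123000 m + 2610 m) = 2.62 g/cm³.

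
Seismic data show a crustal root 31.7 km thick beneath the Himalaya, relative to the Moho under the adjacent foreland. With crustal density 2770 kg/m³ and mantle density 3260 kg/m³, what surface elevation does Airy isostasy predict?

5.61 km

Equating mass per unit area of the two columns: ρ_c h = (ρ_m − ρ_c) r.
h = r (ρ_m − ρ_c) / ρ_c = 31.7 km × (3260 − 2770) / 2770 = 5.61 km.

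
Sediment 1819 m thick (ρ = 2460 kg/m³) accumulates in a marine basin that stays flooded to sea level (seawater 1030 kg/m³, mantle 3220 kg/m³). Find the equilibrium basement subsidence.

1190 m

Submarine loading: the sediment displaces seawater, and the subsidence is in turn flooded, so s (ρ_m − ρ_w) = t (ρ_sed − ρ_w).
s = 1819 m × (2460 − 1030) / (3220 − 1030) = 1190 m.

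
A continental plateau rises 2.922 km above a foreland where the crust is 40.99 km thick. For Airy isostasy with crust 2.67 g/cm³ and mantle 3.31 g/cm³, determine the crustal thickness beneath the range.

56.1 km

Root depth r = h ρ_c / (ρ_m − ρ_c) = 2.922 km × 2.67 / 0.64 = 12.19 km.
Total thickness = T + h + r = 40.99 km + 2.922 km + 12.19 km = 56.1 km.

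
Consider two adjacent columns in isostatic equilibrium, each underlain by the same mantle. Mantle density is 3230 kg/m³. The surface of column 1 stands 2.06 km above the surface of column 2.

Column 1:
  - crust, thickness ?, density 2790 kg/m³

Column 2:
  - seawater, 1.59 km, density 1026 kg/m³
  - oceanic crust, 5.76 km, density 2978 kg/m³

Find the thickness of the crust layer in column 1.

26.4 km

Take the compensation level at the base of the deeper column (depth z_c below the surface of column 1) and equate Σ ρ_i t_i down to z_c; mantle fills any gap and the z_c terms cancel.
Column 1: x×2790 + (z_c − 0 − x)×3230
Column 2: 2.06×0 + 1.59×1026 + 5.76×2978 + (z_c − 2.06 − 7.35)×3230
The z_c×3230 term appears on both sides and cancels. Collect the known terms of each column as K = Σ(ρt)_known − 3230 × (depth of known layers): K_1 = 0 − 3230×0 = 0; K_2 = 18784.62 − 3230×(2.06 + 7.35) = −11609.68.
Balance: K_1 − x×(3230 − 2790) = K_2, so x = (K_1 − K_2)/(3230 − 2790) = 11609.7/440 = 26.4 km.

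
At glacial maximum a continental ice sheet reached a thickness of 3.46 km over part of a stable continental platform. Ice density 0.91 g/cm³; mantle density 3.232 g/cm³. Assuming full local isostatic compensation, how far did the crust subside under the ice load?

Isostatic balance requires: the ice load ρ_ice t is balanced by mantle displaced below, ρ_m s.
s = t ρ_ice / ρ_m = 3.46 km × 0.91/3.232 = 0.974 km.

0.974 km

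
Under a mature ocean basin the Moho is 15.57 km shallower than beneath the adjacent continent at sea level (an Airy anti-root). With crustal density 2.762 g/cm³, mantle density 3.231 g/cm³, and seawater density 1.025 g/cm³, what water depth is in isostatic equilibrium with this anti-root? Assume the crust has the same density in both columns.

Replacing a thickness d of crust by seawater at the top must be balanced by replacing crust with mantle at the base: d (ρ_c − ρ_w) = a (ρ_m − ρ_c).
d = a (ρ_m − ρ_c)/(ρ_c − ρ_w) = 15.57 km × 0.469/1.737 = 4.2 km.

4.2 km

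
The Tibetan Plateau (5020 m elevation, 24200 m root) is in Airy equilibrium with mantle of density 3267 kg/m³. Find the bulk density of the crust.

ρ_c h = (ρ_m − ρ_c) r → ρ_c (h + r) = ρ_m r → ρ_c = ρ_m r / (h + r).
ρ_c = 3267 × 24200 m / (5020 m + 24200 m) = 2710 kg/m³.

2710 kg/m³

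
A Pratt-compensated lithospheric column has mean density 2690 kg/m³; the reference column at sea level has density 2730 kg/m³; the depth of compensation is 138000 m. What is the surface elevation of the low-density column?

ρ_ref D = ρ (D + h) → h = D (ρ_ref − ρ)/ρ.
h = 138000 m × (2730 − 2690)/2690 = 2050 m.

2050 m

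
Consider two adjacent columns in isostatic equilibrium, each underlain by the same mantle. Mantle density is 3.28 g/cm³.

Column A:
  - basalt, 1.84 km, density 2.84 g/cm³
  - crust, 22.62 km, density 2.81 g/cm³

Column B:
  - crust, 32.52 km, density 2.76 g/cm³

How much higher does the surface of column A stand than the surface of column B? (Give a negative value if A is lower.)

−1.67 km

For any compensation level in the mantle, the mantle terms cancel and isostasy reduces to e = (Σt_A − Σt_B) − (Σ(ρt)_A − Σ(ρt)_B) / ρ_m.
Σt_A = 24.46 km; Σt_B = 32.52 km; Σ(ρt)_A = 68.7878; Σ(ρt)_B = 89.7552 (in km·g/cm³).
e = (24.46 − 32.52) − (68.7878 − 89.7552) / 3.28 = −1.67 km.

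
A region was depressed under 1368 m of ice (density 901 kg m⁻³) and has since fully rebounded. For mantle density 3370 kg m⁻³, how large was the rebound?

366 m

Removing the load lets mantle flow back in; uplift u satisfies ρ_ice t = ρ_m u.
u = t ρ_ice/ρ_m = 1368 m × 901/3370 = 366 m.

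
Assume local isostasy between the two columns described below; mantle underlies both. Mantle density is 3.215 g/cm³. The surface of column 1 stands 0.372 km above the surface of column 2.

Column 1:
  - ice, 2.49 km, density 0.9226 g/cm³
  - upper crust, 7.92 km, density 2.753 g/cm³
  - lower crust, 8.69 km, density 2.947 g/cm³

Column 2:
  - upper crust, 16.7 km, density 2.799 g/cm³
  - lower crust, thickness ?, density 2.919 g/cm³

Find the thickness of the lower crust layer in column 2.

12 km

Take the compensation level at the base of the deeper column (depth z_c below the surface of column 1) and equate Σ ρ_i t_i down to z_c; mantle fills any gap and the z_c terms cancel.
Column 1: 2.49×0.9226 + 7.92×2.753 + 8.69×2.947 + (z_c − 19.1)×3.215
Column 2: 0.372×0 + 16.7×2.799 + x×2.919 + (z_c − 0.372 − 16.7 − x)×3.215
The z_c×3.215 term appears on both sides and cancels. Collect the known terms of each column as K = Σ(ρt)_known − 3.215 × (depth of known layers): K_1 = 49.710464 − 3.215×19.1 = −11.696036; K_2 = 46.7433 − 3.215×(0.372 + 16.7) = −8.14318.
Balance: K_1 = K_2 − x×(3.215 − 2.919), so x = (K_2 − K_1)/(3.215 − 2.919) = 3.55286/0.296 = 12 km.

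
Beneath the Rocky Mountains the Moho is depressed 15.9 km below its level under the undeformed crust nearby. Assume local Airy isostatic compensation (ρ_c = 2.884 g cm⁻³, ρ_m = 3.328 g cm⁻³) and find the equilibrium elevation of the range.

2.45 km

By Archimedes' principle applied to the lithosphere: ρ_c h = (ρ_m − ρ_c) r.
h = r (ρ_m − ρ_c) / ρ_c = 15.9 km × (3.328 − 2.884) / 2.884 = 2.45 km.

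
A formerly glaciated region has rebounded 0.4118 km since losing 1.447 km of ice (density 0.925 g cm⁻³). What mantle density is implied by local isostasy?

3.25 g cm⁻³

ρ_m = ρ_ice t / u = 0.925 × 1.447 km/0.4118 km = 3.25 g cm⁻³.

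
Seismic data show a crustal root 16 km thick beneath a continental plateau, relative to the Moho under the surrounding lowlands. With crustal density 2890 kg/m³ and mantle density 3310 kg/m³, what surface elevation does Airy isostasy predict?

In Airy isostatic equilibrium: ρ_c h = (ρ_m − ρ_c) r.
h = r (ρ_m − ρ_c) / ρ_c = 16 km × (3310 − 2890) / 2890 = 2.33 km.

2.33 km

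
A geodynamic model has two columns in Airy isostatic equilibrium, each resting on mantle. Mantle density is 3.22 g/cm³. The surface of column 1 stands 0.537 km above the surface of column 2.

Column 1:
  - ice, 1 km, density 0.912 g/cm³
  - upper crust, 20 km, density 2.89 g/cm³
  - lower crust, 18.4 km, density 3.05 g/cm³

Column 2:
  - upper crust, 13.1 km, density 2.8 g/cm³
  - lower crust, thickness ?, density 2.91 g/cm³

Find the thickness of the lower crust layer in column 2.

Take the compensation level at the base of the deeper column (depth z_c below the surface of column 1) and equate Σ ρ_i t_i down to z_c; mantle fills any gap and the z_c terms cancel.
Column 1: 1×0.912 + 20×2.89 + 18.4×3.05 + (z_c − 39.4)×3.22
Column 2: 0.537×0 + 13.1×2.8 + x×2.91 + (z_c − 0.537 − 13.1 − x)×3.22
The z_c×3.22 term appears on both sides and cancels. Collect the known terms of each column as K = Σ(ρt)_known − 3.22 × (depth of known layers): K_1 = 114.832 − 3.22×39.4 = −12.036; K_2 = 36.68 − 3.22×(0.537 + 13.1) = −7.23114.
Balance: K_1 = K_2 − x×(3.22 − 2.91), so x = (K_2 − K_1)/(3.22 − 2.91) = 4.80486/0.31 = 15.5 km.

15.5 km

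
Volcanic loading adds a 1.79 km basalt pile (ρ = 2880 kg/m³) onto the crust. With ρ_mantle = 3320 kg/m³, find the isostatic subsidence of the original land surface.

Subaerial loading: s = t ρ_load / ρ_m.
s = 1.79 km × 2880/3320 = 1.55 km.

1.55 km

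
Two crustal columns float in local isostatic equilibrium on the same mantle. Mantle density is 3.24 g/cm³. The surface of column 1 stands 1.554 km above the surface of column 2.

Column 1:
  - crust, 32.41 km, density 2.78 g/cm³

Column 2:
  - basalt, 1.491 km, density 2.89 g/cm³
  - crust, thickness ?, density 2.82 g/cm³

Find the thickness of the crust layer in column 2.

22.3 km

Take the compensation level at the base of the deeper column (depth z_c below the surface of column 1) and equate Σ ρ_i t_i down to z_c; mantle fills any gap and the z_c terms cancel.
Column 1: 32.41×2.78 + (z_c − 32.41)×3.24
Column 2: 1.554×0 + 1.491×2.89 + x×2.82 + (z_c − 1.554 − 1.491 − x)×3.24
The z_c×3.24 term appears on both sides and cancels. Collect the known terms of each column as K = Σ(ρt)_known − 3.24 × (depth of known layers): K_1 = 90.0998 − 3.24×32.41 = −14.9086; K_2 = 4.30899 − 3.24×(1.554 + 1.491) = −5.55681.
Balance: K_1 = K_2 − x×(3.24 − 2.82), so x = (K_2 − K_1)/(3.24 − 2.82) = 9.35179/0.42 = 22.3 km.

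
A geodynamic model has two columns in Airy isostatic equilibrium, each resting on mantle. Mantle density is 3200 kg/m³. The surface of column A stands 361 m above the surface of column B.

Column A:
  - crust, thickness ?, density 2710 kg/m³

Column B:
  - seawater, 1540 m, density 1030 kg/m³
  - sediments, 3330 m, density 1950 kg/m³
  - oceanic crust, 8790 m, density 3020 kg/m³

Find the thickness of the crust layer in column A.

20900 m

Take the compensation level at the base of the deeper column (depth z_c below the surface of column A) and equate Σ ρ_i t_i down to z_c; mantle fills any gap and the z_c terms cancel.
Column A: x×2710 + (z_c − 0 − x)×3200
Column B: 361×0 + 1540×1030 + 3330×1950 + 8790×3020 + (z_c − 361 − 13660)×3200
The z_c×3200 term appears on both sides and cancels. Collect the known terms of each column as K = Σ(ρt)_known − 3200 × (depth of known layers): K_A = 0 − 3200×0 = 0; K_B = 34625500 − 3200×(361 + 13660) = −10241700.
Balance: K_A − x×(3200 − 2710) = K_B, so x = (K_A − K_B)/(3200 − 2710) = 10241700/490 = 20900 m.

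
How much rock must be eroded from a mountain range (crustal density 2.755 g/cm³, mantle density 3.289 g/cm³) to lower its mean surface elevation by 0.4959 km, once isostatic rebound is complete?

Net drop Δ = e − u = e − e ρ_c/ρ_m = e (ρ_m − ρ_c)/ρ_m.
e = Δ ρ_m/(ρ_m − ρ_c) = 0.4959 km × 3.289/0.534 = 3.05 km.

3.05 km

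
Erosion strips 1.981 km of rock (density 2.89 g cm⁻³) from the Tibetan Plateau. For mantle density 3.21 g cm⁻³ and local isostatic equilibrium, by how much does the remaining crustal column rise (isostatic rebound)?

Unloading: uplift u = e ρ_c/ρ_m = 1.981 km × 2.89/3.21 = 1.78 km.

1.78 km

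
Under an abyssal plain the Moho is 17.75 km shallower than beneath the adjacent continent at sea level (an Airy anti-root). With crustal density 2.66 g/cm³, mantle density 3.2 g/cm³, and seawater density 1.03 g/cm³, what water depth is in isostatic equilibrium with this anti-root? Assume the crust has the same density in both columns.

5.88 km

Replacing a thickness d of crust by seawater at the top must be balanced by replacing crust with mantle at the base: d (ρ_c − ρ_w) = a (ρ_m − ρ_c).
d = a (ρ_m − ρ_c)/(ρ_c − ρ_w) = 17.75 km × 0.54/1.63 = 5.88 km.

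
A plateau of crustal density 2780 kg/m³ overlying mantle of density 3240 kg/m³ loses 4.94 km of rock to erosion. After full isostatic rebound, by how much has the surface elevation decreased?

Rebound u = e ρ_c/ρ_m = 4.94 km × 2780/3240 = 4.239 km.
Net surface drop = e − u = 4.94 km − 4.239 km = e (ρ_m − ρ_c)/ρ_m = 0.701 km.

0.701 km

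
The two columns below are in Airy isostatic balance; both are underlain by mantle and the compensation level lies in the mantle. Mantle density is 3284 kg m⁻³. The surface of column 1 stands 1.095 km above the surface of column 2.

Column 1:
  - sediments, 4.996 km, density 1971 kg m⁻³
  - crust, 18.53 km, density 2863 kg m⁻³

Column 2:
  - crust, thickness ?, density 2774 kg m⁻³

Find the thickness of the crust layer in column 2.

21.1 km

Take the compensation level at the base of the deeper column (depth z_c below the surface of column 1) and equate Σ ρ_i t_i down to z_c; mantle fills any gap and the z_c terms cancel.
Column 1: 4.996×1971 + 18.53×2863 + (z_c − 23.526)×3284
Column 2: 1.095×0 + x×2774 + (z_c − 1.095 − 0 − x)×3284
The z_c×3284 term appears on both sides and cancels. Collect the known terms of each column as K = Σ(ρt)_known − 3284 × (depth of known layers): K_1 = 62898.506 − 3284×23.526 = −14360.878; K_2 = 0 − 3284×(1.095 + 0) = −3595.98.
Balance: K_1 = K_2 − x×(3284 − 2774), so x = (K_2 − K_1)/(3284 − 2774) = 10764.9/510 = 21.1 km.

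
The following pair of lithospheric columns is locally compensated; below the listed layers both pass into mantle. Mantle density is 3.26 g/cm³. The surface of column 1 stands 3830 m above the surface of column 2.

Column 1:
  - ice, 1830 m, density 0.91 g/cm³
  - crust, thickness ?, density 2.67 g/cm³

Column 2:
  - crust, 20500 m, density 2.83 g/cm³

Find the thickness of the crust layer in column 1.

Take the compensation level at the base of the deeper column (depth z_c below the surface of column 1) and equate Σ ρ_i t_i down to z_c; mantle fills any gap and the z_c terms cancel.
Column 1: 1830×0.91 + x×2.67 + (z_c − 1830 − x)×3.26
Column 2: 3830×0 + 20500×2.83 + (z_c − 3830 − 20500)×3.26
The z_c×3.26 term appears on both sides and cancels. Collect the known terms of each column as K = Σ(ρt)_known − 3.26 × (depth of known layers): K_1 = 1665.3 − 3.26×1830 = −4300.5; K_2 = 58015 − 3.26×(3830 + 20500) = −21300.8.
Balance: K_1 − x×(3.26 − 2.67) = K_2, so x = (K_1 − K_2)/(3.26 − 2.67) = 17000.3/0.59 = 28800 m.

28800 m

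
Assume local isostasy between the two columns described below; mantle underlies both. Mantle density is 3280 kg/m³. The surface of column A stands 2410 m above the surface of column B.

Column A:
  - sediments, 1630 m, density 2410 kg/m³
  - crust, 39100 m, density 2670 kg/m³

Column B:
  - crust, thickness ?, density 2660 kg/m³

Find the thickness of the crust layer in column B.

Take the compensation level at the base of the deeper column (depth z_c below the surface of column A) and equate Σ ρ_i t_i down to z_c; mantle fills any gap and the z_c terms cancel.
Column A: 1630×2410 + 39100×2670 + (z_c − 40730)×3280
Column B: 2410×0 + x×2660 + (z_c − 2410 − 0 − x)×3280
The z_c×3280 term appears on both sides and cancels. Collect the known terms of each column as K = Σ(ρt)_known − 3280 × (depth of known layers): K_A = 108325300 − 3280×40730 = −25269100; K_B = 0 − 3280×(2410 + 0) = −7904800.
Balance: K_A = K_B − x×(3280 − 2660), so x = (K_B − K_A)/(3280 − 2660) = 17364300/620 = 28000 m.

28000 m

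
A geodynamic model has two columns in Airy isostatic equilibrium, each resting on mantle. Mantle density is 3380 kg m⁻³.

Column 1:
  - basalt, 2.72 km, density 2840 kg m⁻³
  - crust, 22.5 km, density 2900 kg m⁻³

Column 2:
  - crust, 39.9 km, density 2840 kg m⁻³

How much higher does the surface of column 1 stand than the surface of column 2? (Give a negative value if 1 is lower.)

For any compensation level in the mantle, the mantle terms cancel and isostasy reduces to e = (Σt_1 − Σt_2) − (Σ(ρt)_1 − Σ(ρt)_2) / ρ_m.
Σt_1 = 25.22 km; Σt_2 = 39.9 km; Σ(ρt)_1 = 72974.8; Σ(ρt)_2 = 113316 (in km·kg m⁻³).
e = (25.22 − 39.9) − (72974.8 − 113316) / 3380 = −2.74 km.

−2.74 km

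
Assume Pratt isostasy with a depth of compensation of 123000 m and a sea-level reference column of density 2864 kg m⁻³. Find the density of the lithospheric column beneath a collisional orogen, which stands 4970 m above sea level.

2750 kg m⁻³

Pratt balance: ρ_ref D = ρ (D + h).
ρ = ρ_ref D/(D + h) = 2864 × 123000 m/(123000 m + 4970 m) = 2750 kg m⁻³.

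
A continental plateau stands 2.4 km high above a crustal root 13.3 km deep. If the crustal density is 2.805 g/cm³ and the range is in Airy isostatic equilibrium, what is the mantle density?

Airy balance: ρ_c h = (ρ_m − ρ_c) r → ρ_m = ρ_c (1 + h/r).
ρ_m = 2.805 × (1 + 2.4 km/13.3 km) = 3.31 g/cm³.

3.31 g/cm³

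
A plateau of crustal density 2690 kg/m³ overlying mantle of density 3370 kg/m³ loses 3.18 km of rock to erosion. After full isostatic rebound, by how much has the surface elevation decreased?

Rebound u = e ρ_c/ρ_m = 3.18 km × 2690/3370 = 2.538 km.
Net surface drop = e − u = 3.18 km − 2.538 km = e (ρ_m − ρ_c)/ρ_m = 0.642 km.

0.642 km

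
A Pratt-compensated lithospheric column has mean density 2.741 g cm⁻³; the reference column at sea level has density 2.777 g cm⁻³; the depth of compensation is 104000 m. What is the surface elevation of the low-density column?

ρ_ref D = ρ (D + h) → h = D (ρ_ref − ρ)/ρ.
h = 104000 m × (2.777 − 2.741)/2.741 = 1370 m.

1370 m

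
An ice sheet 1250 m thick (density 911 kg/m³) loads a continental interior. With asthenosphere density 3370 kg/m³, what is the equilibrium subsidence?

338 m

By Archimedes' principle applied to the lithosphere: the ice load ρ_ice t is balanced by mantle displaced below, ρ_m s.
s = t ρ_ice / ρ_m = 1250 m × 911/3370 = 338 m.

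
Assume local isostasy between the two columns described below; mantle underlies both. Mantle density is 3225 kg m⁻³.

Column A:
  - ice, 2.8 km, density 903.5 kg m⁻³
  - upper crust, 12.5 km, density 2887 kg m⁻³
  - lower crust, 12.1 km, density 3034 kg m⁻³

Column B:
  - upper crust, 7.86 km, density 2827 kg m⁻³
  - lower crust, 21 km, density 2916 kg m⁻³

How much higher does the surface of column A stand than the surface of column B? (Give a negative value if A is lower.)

1.06 km

For any compensation level in the mantle, the mantle terms cancel and isostasy reduces to e = (Σt_A − Σt_B) − (Σ(ρt)_A − Σ(ρt)_B) / ρ_m.
Σt_A = 27.4 km; Σt_B = 28.86 km; Σ(ρt)_A = 75328.7; Σ(ρt)_B = 83456.22 (in km·kg m⁻³).
e = (27.4 − 28.86) − (75328.7 − 83456.22) / 3225 = 1.06 km.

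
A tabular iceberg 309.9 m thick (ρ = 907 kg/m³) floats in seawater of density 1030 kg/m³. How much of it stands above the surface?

Floating equilibrium: submerged depth d = t ρ_obj/ρ_fluid = 309.9 m × 907/1030 = 272.9 m.
Freeboard = t − d = 309.9 m − 272.9 m = 37 m.

37 m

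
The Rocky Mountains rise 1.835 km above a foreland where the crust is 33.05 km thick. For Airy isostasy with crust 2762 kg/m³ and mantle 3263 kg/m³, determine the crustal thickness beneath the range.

45 km

Root depth r = h ρ_c / (ρ_m − ρ_c) = 1.835 km × 2762 / 501 = 10.12 km.
Total thickness = T + h + r = 33.05 km + 1.835 km + 10.12 km = 45 km.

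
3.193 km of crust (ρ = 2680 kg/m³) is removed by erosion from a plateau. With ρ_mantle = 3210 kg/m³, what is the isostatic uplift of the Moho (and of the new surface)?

Unloading: uplift u = e ρ_c/ρ_m = 3.193 km × 2680/3210 = 2.67 km.

2.67 km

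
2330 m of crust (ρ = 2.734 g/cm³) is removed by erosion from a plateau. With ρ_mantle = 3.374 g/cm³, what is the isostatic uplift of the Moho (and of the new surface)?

Unloading: uplift u = e ρ_c/ρ_m = 2330 m × 2.734/3.374 = 1890 m.

1890 m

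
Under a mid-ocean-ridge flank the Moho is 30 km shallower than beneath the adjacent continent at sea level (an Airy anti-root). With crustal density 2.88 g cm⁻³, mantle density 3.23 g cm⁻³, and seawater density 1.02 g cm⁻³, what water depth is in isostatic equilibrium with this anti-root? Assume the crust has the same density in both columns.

Replacing a thickness d of crust by seawater at the top must be balanced by replacing crust with mantle at the base: d (ρ_c − ρ_w) = a (ρ_m − ρ_c).
d = a (ρ_m − ρ_c)/(ρ_c − ρ_w) = 30 km × 0.35/1.86 = 5.65 km.

5.65 km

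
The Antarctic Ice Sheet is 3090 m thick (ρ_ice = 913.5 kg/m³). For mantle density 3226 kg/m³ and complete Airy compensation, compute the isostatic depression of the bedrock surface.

Balancing pressure at the compensation depth: the ice load ρ_ice t is balanced by mantle displaced below, ρ_m s.
s = t ρ_ice / ρ_m = 3090 m × 913.5/3226 = 875 m.

875 m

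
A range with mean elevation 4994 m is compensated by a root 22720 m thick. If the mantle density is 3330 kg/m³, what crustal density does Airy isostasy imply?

2730 kg/m³

ρ_c h = (ρ_m − ρ_c) r → ρ_c (h + r) = ρ_m r → ρ_c = ρ_m r / (h + r).
ρ_c = 3330 × 22720 m / (4994 m + 22720 m) = 2730 kg/m³.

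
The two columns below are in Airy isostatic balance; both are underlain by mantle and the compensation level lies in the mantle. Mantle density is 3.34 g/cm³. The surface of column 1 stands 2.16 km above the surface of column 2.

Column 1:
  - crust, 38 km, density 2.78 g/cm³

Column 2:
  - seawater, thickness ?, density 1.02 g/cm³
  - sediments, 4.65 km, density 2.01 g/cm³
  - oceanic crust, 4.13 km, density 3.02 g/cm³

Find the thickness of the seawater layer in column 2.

2.83 km

Take the compensation level at the base of the deeper column (depth z_c below the surface of column 1) and equate Σ ρ_i t_i down to z_c; mantle fills any gap and the z_c terms cancel.
Column 1: 38×2.78 + (z_c − 38)×3.34
Column 2: 2.16×0 + x×1.02 + 4.65×2.01 + 4.13×3.02 + (z_c − 2.16 − 8.78 − x)×3.34
The z_c×3.34 term appears on both sides and cancels. Collect the known terms of each column as K = Σ(ρt)_known − 3.34 × (depth of known layers): K_1 = 105.64 − 3.34×38 = −21.28; K_2 = 21.8191 − 3.34×(2.16 + 8.78) = −14.7205.
Balance: K_1 = K_2 − x×(3.34 − 1.02), so x = (K_2 − K_1)/(3.34 − 1.02) = 6.5595/2.32 = 2.83 km.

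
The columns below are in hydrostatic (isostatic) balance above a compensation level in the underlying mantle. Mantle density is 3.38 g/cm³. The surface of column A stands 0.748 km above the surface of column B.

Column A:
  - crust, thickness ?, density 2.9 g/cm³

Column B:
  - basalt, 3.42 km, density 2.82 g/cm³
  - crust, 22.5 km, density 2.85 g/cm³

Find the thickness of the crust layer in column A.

34.1 km

Take the compensation level at the base of the deeper column (depth z_c below the surface of column A) and equate Σ ρ_i t_i down to z_c; mantle fills any gap and the z_c terms cancel.
Column A: x×2.9 + (z_c − 0 − x)×3.38
Column B: 0.748×0 + 3.42×2.82 + 22.5×2.85 + (z_c − 0.748 − 25.92)×3.38
The z_c×3.38 term appears on both sides and cancels. Collect the known terms of each column as K = Σ(ρt)_known − 3.38 × (depth of known layers): K_A = 0 − 3.38×0 = 0; K_B = 73.7694 − 3.38×(0.748 + 25.92) = −16.36844.
Balance: K_A − x×(3.38 − 2.9) = K_B, so x = (K_A − K_B)/(3.38 − 2.9) = 16.3684/0.48 = 34.1 km.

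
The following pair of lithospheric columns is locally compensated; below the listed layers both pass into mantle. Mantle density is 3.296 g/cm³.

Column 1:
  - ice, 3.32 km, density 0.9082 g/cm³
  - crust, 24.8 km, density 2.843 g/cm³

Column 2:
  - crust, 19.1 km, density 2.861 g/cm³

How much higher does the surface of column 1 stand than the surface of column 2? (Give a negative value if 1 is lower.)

3.29 km

For any compensation level in the mantle, the mantle terms cancel and isostasy reduces to e = (Σt_1 − Σt_2) − (Σ(ρt)_1 − Σ(ρt)_2) / ρ_m.
Σt_1 = 28.12 km; Σt_2 = 19.1 km; Σ(ρt)_1 = 73.521624; Σ(ρt)_2 = 54.6451 (in km·g/cm³).
e = (28.12 − 19.1) − (73.521624 − 54.6451) / 3.296 = 3.29 km.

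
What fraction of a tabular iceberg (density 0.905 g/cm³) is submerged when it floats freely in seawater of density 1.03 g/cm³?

Submerged fraction = ρ_obj/ρ_fluid = 0.905/1.03 = 87.9%.

87.9%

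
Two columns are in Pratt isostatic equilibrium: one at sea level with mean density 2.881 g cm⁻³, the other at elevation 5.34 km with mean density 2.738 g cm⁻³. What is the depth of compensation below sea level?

102 km

ρ_ref D = ρ (D + h) → D (ρ_ref − ρ) = ρ h.
D = ρ h/(ρ_ref − ρ) = 2.738 × 5.34 km/(2.881 − 2.738) = 102 km.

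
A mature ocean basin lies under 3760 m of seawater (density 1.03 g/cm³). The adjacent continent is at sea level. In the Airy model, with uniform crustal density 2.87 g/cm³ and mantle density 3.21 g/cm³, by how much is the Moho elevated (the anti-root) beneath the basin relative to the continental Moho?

For local isostatic compensation: replacing crust with seawater at the top is compensated by replacing crust with mantle at the base: d (ρ_c − ρ_w) = a (ρ_m − ρ_c).
a = d (ρ_c − ρ_w)/(ρ_m − ρ_c) = 3760 m × 1.84/0.34 = 20300 m.

20300 m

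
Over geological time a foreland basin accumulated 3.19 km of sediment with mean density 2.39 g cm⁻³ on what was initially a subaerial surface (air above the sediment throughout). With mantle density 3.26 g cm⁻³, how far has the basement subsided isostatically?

2.34 km

Subaerial load: s = t ρ_sed / ρ_m = 3.19 km × 2.39/3.26 = 2.34 km.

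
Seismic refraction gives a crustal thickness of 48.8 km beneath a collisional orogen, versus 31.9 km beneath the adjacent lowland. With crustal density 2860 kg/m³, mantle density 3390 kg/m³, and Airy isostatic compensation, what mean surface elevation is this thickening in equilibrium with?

Excess crust Δ = 48.8 km − 31.9 km = 16.9 km, split between elevation h and root r with h + r = Δ.
Airy balance ρ_c h = (ρ_m − ρ_c) r gives r = h ρ_c/(ρ_m − ρ_c), so h (1 + ρ_c/(ρ_m − ρ_c)) = Δ, i.e. h = Δ (ρ_m − ρ_c)/ρ_m.
h = 16.9 km × 530/3390 = 2.64 km.

2.64 km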